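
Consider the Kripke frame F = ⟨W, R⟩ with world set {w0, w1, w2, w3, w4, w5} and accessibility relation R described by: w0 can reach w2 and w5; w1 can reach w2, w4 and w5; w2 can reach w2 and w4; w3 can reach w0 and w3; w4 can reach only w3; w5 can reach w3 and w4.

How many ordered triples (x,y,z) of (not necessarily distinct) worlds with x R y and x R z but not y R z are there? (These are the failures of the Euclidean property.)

15

Enumerating: (w0,w2,w5), (w0,w5,w2), (w0,w5,w5), (w1,w2,w5), (w1,w4,w2), (w1,w4,w4), (w1,w4,w5), (w1,w5,w2), (w1,w5,w5), (w2,w4,w2), (w2,w4,w4), (w3,w0,w0), (w3,w0,w3), (w5,w3,w4), (w5,w4,w4).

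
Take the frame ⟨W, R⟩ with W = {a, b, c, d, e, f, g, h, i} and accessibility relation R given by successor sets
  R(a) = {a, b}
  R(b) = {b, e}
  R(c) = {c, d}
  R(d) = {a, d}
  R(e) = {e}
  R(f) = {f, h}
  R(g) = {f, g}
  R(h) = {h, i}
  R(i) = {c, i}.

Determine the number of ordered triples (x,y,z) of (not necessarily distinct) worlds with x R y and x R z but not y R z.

8

Enumerating: (a,b,a), (b,e,b), (c,d,c), (d,a,d), (f,h,f), (g,f,g), (h,i,h), (i,c,i).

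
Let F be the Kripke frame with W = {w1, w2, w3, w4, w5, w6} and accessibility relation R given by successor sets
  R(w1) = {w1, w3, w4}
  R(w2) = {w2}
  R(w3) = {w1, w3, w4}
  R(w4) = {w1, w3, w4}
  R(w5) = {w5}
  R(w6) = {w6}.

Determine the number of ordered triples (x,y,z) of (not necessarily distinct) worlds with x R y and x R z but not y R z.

0

R is Euclidean; there are no such tuples.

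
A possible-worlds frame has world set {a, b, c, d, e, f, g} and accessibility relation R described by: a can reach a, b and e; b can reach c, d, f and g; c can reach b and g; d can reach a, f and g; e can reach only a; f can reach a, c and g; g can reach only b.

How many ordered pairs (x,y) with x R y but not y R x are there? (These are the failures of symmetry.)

Enumerating: (a,b), (b,d), (b,f), (c,g), (d,a), (d,f), (d,g), (f,a), (f,c), (f,g).

10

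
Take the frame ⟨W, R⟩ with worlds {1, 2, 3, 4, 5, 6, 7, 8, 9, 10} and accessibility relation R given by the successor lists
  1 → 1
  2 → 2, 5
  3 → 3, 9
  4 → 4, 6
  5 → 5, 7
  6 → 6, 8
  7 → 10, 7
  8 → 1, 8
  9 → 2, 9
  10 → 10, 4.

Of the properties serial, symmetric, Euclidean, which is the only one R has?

Serial: yes — every world has a successor (e.g. 1 R 1).
Symmetric: no — 10 R 4 but not 4 R 10.
Euclidean: no — 10 R 4 and 10 R 10, but not 4 R 10.
Only serial holds.

serial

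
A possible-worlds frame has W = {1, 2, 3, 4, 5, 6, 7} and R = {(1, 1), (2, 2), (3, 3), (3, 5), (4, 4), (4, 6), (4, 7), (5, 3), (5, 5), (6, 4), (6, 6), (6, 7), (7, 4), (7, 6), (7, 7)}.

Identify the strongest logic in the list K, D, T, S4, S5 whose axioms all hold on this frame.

S5

Serial (axiom D): yes — every world has a successor (e.g. 1 R 1).
Reflexive (axiom T): yes — every world is R-related to itself.
Transitive (axiom 4): yes — every two-step R-path is closed by a direct edge.
Euclidean (axiom 5): yes — any two successors of a common world are R-related.
So F validates K, D, T, S4, S5. The strongest is S5.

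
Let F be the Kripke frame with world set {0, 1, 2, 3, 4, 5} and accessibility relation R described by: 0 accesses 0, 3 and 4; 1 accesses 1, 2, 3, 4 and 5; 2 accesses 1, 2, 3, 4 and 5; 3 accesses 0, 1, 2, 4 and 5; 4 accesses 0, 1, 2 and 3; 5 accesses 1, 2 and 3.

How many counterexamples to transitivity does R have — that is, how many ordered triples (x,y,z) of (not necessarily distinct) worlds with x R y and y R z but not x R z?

28

Enumerating: (0,3,1), (0,3,2), (0,3,5), (0,4,1), (0,4,2), (1,3,0), (1,4,0), (2,3,0), (2,4,0), (3,0,3), (3,1,3), (3,2,3), … and 16 more.
Total: 28.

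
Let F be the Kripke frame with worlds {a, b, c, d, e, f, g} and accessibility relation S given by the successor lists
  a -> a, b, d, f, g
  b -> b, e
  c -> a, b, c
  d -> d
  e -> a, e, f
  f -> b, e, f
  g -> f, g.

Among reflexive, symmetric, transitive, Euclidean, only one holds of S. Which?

Reflexive: yes — every world is S-related to itself.
Symmetric: no — a S b but not b S a.
Transitive: no — a S b and b S e, but not a S e.
Euclidean: no — a S b and a S d, but not b S d.
Only reflexive holds.

reflexive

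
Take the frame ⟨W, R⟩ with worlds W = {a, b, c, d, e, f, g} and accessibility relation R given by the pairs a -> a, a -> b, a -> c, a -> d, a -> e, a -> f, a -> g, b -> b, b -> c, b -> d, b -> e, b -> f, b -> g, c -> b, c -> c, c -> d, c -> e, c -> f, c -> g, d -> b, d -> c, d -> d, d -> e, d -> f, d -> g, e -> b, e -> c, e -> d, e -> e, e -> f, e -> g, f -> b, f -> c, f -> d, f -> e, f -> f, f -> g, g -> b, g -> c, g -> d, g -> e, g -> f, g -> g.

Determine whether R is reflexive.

Yes

Reflexive: yes — every world is R-related to itself.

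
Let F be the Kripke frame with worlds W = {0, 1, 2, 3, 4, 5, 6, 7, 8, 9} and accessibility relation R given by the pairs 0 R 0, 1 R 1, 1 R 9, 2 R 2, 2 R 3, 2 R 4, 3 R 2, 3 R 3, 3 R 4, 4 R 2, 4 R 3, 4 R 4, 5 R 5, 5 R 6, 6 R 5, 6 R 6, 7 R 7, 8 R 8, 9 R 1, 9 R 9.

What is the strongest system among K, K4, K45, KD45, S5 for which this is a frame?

S5

Transitive (axiom 4): yes — every two-step R-path is closed by a direct edge.
Euclidean (axiom 5): yes — any two successors of a common world are R-related.
Serial (axiom D): yes — every world has a successor (e.g. 0 R 0).
Reflexive (axiom T): yes — every world is R-related to itself.
So F validates K, K4, K45, KD45, S5. The strongest is S5.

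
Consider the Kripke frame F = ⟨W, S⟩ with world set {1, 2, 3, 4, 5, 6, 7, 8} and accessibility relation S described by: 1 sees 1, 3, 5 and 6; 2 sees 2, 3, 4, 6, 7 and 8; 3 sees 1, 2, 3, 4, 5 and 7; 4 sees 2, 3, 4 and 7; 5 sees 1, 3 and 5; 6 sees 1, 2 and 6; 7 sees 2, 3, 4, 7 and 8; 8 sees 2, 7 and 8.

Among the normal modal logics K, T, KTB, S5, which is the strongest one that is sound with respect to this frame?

Reflexive (axiom T): yes — every world is S-related to itself.
Symmetric (axiom B): yes — every pair in S has its reverse in S.
Euclidean (axiom 5): no — 1 S 3 and 1 S 6, but not 3 S 6.
So F validates K, T, KTB; S5 would additionally require S to be Euclidean. The strongest is KTB.

KTB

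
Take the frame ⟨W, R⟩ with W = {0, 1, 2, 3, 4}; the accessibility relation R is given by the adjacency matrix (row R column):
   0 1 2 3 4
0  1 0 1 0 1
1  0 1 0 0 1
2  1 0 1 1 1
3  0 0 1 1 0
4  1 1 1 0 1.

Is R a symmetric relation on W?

Symmetric: yes — every pair in R has its reverse in R.

Yes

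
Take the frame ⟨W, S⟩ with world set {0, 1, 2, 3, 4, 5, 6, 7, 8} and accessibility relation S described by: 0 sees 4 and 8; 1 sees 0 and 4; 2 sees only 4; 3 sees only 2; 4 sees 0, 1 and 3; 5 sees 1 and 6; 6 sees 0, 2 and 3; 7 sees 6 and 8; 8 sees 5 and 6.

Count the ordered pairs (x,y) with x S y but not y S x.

14

Enumerating: (0,8), (1,0), (2,4), (3,2), (4,3), (5,1), (5,6), (6,0), (6,2), (6,3), (7,6), (7,8), (8,5), (8,6).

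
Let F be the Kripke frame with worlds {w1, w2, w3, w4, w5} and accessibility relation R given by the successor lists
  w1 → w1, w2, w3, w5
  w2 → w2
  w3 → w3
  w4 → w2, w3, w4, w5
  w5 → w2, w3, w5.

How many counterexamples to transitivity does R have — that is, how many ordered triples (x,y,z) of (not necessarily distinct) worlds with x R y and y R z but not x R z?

0

R is transitive; there are no such tuples.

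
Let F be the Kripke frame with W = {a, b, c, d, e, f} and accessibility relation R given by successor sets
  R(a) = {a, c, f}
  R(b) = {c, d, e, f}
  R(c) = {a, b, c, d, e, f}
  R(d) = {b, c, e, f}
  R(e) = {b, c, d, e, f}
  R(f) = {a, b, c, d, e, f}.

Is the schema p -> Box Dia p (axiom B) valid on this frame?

The schema B characterises exactly the symmetric frames.
Symmetric: yes — every pair in R has its reverse in R.

Yes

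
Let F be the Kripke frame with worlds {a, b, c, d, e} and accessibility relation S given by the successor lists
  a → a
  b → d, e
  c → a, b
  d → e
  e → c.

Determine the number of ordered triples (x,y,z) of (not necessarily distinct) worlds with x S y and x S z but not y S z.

Enumerating: (b,d,d), (b,e,d), (b,e,e), (c,a,b), (c,b,a), (c,b,b), (d,e,e), (e,c,c).

8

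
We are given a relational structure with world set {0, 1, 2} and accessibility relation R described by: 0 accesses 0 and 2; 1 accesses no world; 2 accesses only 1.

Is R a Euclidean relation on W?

Euclidean: no — 0 R 2 and 0 R 0, but not 2 R 0.

No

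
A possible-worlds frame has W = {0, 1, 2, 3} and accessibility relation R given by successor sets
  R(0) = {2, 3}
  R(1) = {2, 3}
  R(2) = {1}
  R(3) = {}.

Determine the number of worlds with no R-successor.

1

Enumerating: 3.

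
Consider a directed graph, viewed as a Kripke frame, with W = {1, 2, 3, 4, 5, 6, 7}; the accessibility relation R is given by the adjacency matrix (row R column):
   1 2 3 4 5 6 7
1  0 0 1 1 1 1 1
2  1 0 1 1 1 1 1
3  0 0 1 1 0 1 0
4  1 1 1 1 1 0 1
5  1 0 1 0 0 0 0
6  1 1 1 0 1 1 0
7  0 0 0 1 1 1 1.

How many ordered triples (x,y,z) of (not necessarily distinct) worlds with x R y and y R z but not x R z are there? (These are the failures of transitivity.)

37

Enumerating: (1,4,1), (1,4,2), (1,5,1), (1,6,1), (1,6,2), (2,4,2), (2,6,2), (3,4,1), (3,4,2), (3,4,5), (3,4,7), (3,6,1), … and 25 more.
Total: 37.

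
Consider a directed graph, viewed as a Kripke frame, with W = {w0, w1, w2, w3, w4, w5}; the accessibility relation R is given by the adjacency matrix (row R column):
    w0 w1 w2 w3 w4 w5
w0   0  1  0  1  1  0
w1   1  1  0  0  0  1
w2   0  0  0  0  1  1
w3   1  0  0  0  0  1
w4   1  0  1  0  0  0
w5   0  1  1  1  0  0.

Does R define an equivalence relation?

Reflexive: no — w0 is not related to itself.
Symmetric: yes — every pair in R has its reverse in R.
Transitive: no — w0 R w1 and w1 R w5, but not w0 R w5.
So R is not an equivalence relation.

No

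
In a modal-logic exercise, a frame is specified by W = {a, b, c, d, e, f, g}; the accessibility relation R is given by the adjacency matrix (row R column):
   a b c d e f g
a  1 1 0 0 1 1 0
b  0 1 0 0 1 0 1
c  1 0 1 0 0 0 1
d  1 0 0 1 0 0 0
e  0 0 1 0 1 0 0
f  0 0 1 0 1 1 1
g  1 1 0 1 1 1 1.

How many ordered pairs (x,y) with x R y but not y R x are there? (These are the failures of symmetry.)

Enumerating: (a,b), (a,e), (a,f), (b,e), (c,a), (c,g), (d,a), (e,c), (f,c), (f,e), (g,a), (g,d), (g,e).

13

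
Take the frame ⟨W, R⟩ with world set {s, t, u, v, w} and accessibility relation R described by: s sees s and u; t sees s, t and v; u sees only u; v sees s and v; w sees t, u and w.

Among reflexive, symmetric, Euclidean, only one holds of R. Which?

reflexive

Reflexive: yes — every world is R-related to itself.
Symmetric: no — s R u but not u R s.
Euclidean: no — t R s and t R v, but not s R v.
Only reflexive holds.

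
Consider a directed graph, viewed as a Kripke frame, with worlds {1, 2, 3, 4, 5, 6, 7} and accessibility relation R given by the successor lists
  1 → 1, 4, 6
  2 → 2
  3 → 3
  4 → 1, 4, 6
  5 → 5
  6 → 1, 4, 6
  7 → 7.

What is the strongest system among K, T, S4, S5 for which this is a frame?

S5

Reflexive (axiom T): yes — every world is R-related to itself.
Transitive (axiom 4): yes — every two-step R-path is closed by a direct edge.
Euclidean (axiom 5): yes — any two successors of a common world are R-related.
So F validates K, T, S4, S5. The strongest is S5.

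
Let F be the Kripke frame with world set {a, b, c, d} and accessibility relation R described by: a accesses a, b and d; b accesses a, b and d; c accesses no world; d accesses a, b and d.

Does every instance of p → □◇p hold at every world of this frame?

Yes

The schema B characterises exactly the symmetric frames.
Symmetric: yes — every pair in R has its reverse in R.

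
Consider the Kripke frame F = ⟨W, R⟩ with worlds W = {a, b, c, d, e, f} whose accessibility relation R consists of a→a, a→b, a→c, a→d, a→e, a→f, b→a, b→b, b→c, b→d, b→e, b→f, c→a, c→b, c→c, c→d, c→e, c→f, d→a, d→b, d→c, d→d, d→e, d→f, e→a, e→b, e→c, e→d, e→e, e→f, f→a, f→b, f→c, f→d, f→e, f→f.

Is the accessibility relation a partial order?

No

Reflexive: yes — every world is R-related to itself.
Transitive: yes — every two-step R-path is closed by a direct edge.
Antisymmetric: no — a R b and b R a with a ≠ b.
So R is not a partial order.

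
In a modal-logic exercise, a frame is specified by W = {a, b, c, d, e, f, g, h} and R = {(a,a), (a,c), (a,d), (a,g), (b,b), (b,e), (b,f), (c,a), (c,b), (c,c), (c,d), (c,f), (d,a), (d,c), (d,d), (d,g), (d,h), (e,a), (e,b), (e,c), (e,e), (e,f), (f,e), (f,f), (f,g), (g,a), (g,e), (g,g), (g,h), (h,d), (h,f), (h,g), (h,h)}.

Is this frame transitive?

No

Transitive: no — a R c and c R b, but not a R b.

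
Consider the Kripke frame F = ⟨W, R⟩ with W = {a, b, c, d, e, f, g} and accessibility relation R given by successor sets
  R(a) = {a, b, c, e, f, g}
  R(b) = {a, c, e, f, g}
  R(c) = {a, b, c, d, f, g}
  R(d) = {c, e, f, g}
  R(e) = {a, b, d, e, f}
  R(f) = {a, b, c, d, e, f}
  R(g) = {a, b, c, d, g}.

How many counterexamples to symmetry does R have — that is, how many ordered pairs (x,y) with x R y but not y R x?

R is symmetric; there are no such tuples.

0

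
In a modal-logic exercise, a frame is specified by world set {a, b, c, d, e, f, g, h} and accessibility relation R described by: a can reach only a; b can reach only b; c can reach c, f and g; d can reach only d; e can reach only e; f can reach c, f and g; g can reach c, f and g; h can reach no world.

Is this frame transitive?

Transitive: yes — every two-step R-path is closed by a direct edge.

Yes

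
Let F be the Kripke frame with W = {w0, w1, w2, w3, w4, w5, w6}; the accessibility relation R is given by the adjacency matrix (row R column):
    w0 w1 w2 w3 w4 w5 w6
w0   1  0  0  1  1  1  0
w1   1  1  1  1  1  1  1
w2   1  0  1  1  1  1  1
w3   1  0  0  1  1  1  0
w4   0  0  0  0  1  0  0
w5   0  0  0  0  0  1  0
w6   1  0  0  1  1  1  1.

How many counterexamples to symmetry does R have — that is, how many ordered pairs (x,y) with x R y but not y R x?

Enumerating: (w0,w4), (w0,w5), (w1,w0), (w1,w2), (w1,w3), (w1,w4), (w1,w5), (w1,w6), (w2,w0), (w2,w3), (w2,w4), (w2,w5), … and 7 more.
Total: 19.

19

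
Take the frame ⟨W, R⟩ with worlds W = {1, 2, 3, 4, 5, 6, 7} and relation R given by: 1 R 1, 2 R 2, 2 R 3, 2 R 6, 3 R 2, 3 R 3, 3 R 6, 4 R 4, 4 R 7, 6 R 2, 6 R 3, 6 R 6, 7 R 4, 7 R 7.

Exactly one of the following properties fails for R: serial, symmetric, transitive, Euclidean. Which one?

Serial: no — 5 has no R-successor.
Symmetric: yes — every pair in R has its reverse in R.
Transitive: yes — every two-step R-path is closed by a direct edge.
Euclidean: yes — any two successors of a common world are R-related.
Only serial fails.

serial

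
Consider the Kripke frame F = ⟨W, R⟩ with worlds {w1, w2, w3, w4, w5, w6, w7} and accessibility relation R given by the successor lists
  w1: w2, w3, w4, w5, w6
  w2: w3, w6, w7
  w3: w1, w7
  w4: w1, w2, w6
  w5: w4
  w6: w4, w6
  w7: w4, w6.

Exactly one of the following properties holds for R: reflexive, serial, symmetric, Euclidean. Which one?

Reflexive: no — w1 is not related to itself.
Serial: yes — every world has a successor (e.g. w1 R w2).
Symmetric: no — w1 R w2 but not w2 R w1.
Euclidean: no — w1 R w2 and w1 R w4, but not w2 R w4.
Only serial holds.

serial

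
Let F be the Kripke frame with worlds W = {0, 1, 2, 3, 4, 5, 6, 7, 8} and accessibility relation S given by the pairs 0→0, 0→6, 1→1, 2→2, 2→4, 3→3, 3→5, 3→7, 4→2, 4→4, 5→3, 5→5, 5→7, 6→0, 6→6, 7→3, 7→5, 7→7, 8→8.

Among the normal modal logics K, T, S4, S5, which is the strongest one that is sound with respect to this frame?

Reflexive (axiom T): yes — every world is S-related to itself.
Transitive (axiom 4): yes — every two-step S-path is closed by a direct edge.
Euclidean (axiom 5): yes — any two successors of a common world are S-related.
So F validates K, T, S4, S5. The strongest is S5.

S5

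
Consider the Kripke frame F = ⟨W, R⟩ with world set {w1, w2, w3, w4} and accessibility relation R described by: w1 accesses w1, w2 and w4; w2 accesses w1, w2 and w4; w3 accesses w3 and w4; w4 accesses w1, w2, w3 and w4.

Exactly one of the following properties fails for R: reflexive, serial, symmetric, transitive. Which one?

transitive

Reflexive: yes — every world is R-related to itself.
Serial: yes — every world has a successor (e.g. w1 R w1).
Symmetric: yes — every pair in R has its reverse in R.
Transitive: no — w1 R w4 and w4 R w3, but not w1 R w3.
Only transitive fails.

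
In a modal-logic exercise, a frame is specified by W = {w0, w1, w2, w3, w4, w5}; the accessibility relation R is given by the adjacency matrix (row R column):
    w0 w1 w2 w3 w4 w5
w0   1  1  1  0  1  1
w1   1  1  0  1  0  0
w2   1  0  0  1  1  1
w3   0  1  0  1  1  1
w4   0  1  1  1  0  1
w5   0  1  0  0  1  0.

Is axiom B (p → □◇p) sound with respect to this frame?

No

By correspondence theory, B is valid on a frame iff R is symmetric.
Symmetric: no — w0 R w4 but not w4 R w0.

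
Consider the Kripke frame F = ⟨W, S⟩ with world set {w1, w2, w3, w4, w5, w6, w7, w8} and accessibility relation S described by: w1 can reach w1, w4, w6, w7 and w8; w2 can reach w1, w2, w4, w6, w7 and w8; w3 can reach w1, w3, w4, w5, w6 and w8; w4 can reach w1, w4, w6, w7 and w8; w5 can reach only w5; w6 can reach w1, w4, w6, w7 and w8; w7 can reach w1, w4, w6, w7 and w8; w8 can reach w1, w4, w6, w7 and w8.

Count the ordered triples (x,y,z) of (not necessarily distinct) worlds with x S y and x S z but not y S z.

18

Enumerating: (w2,w1,w2), (w2,w4,w2), (w2,w6,w2), (w2,w7,w2), (w2,w8,w2), (w3,w1,w3), (w3,w1,w5), (w3,w4,w3), (w3,w4,w5), (w3,w5,w1), (w3,w5,w3), (w3,w5,w4), (w3,w5,w6), (w3,w5,w8), (w3,w6,w3), (w3,w6,w5), (w3,w8,w3), (w3,w8,w5).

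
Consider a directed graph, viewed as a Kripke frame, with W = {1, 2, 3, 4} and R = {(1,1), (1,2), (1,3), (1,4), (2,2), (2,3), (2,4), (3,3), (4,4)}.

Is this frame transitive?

Transitive: yes — every two-step R-path is closed by a direct edge.

Yes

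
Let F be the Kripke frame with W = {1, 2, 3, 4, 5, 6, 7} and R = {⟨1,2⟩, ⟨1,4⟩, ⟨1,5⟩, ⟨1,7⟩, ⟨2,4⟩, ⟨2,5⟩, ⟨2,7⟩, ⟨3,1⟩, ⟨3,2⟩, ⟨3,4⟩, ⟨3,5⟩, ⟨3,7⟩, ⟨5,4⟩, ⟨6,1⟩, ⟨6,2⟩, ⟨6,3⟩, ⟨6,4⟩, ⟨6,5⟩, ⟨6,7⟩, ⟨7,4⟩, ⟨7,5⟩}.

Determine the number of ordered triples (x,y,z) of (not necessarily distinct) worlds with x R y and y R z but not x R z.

0

R is transitive; there are no such tuples.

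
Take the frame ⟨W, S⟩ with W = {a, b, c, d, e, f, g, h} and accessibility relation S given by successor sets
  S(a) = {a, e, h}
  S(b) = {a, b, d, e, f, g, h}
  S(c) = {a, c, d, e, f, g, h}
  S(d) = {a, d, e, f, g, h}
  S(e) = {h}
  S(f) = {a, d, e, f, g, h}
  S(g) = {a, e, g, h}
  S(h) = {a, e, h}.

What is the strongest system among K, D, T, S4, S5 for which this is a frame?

Serial (axiom D): yes — every world has a successor (e.g. a S a).
Reflexive (axiom T): no — e is not related to itself.
Transitive (axiom 4): no — e S h and h S a, but not e S a.
Euclidean (axiom 5): no — b S a and b S d, but not a S d.
So F validates K, D; T would additionally require S to be reflexive. The strongest is D.

D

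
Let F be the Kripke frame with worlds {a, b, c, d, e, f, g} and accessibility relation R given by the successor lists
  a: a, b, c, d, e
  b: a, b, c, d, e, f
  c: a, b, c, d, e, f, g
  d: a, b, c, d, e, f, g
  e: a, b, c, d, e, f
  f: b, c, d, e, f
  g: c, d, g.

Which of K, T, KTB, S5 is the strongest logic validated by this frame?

Reflexive (axiom T): yes — every world is R-related to itself.
Symmetric (axiom B): yes — every pair in R has its reverse in R.
Euclidean (axiom 5): no — b R a and b R f, but not a R f.
So F validates K, T, KTB; S5 would additionally require R to be Euclidean. The strongest is KTB.

KTB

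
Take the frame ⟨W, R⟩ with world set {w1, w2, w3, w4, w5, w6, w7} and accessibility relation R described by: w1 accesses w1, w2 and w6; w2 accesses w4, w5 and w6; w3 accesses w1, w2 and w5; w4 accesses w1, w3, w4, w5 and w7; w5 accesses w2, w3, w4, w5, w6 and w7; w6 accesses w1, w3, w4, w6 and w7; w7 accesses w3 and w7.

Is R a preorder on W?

Reflexive: no — w2 is not related to itself.
Transitive: no — w1 R w2 and w2 R w4, but not w1 R w4.
So R is not a preorder.

No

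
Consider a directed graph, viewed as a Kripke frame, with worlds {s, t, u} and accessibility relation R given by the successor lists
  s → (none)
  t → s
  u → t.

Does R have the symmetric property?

Symmetric: no — t R s but not s R t.

No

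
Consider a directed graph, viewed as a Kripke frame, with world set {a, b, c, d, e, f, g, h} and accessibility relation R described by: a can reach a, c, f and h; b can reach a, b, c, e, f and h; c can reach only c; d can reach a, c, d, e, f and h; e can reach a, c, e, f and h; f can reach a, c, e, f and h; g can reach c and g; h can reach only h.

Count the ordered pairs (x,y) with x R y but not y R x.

18

Enumerating: (a,c), (a,h), (b,a), (b,c), (b,e), (b,f), (b,h), (d,a), (d,c), (d,e), (d,f), (d,h), (e,a), (e,c), (e,h), (f,c), (f,h), (g,c).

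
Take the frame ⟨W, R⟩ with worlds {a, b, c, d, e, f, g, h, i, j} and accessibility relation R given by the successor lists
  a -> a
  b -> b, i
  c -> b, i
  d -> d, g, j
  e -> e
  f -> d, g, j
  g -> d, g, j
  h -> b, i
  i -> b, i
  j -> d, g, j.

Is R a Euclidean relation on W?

Yes

Euclidean: yes — any two successors of a common world are R-related.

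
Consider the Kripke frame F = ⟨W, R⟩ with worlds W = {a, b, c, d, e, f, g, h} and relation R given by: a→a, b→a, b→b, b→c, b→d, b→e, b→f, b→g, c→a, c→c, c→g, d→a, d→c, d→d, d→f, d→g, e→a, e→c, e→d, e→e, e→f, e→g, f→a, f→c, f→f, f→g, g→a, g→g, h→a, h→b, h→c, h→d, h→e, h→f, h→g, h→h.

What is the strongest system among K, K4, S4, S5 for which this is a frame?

S4

Transitive (axiom 4): yes — every two-step R-path is closed by a direct edge.
Reflexive (axiom T): yes — every world is R-related to itself.
Euclidean (axiom 5): no — b R a and b R c, but not a R c.
So F validates K, K4, S4; S5 would additionally require R to be Euclidean. The strongest is S4.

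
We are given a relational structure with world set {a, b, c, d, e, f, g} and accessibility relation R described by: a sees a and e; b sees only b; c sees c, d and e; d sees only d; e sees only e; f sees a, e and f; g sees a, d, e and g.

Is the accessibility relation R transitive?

Transitive: yes — every two-step R-path is closed by a direct edge.

Yes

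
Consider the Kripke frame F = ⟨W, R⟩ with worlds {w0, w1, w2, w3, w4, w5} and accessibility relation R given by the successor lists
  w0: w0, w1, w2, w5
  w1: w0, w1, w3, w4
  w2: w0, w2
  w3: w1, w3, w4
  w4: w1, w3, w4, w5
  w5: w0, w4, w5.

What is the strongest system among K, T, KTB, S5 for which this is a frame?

Reflexive (axiom T): yes — every world is R-related to itself.
Symmetric (axiom B): yes — every pair in R has its reverse in R.
Euclidean (axiom 5): no — w0 R w1 and w0 R w2, but not w1 R w2.
So F validates K, T, KTB; S5 would additionally require R to be Euclidean. The strongest is KTB.

KTB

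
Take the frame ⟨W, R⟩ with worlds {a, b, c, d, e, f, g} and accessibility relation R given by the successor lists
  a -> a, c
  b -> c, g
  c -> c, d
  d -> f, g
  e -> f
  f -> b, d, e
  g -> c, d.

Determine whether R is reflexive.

No

Reflexive: no — b is not related to itself.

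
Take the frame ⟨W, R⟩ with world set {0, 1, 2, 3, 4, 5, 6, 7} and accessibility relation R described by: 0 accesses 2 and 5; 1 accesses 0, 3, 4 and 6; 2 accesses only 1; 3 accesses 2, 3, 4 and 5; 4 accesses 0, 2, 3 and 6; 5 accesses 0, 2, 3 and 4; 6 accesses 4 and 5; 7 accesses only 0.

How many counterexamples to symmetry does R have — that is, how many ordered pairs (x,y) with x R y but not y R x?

13

Enumerating: (0,2), (1,0), (1,3), (1,4), (1,6), (2,1), (3,2), (4,0), (4,2), (5,2), (5,4), (6,5), (7,0).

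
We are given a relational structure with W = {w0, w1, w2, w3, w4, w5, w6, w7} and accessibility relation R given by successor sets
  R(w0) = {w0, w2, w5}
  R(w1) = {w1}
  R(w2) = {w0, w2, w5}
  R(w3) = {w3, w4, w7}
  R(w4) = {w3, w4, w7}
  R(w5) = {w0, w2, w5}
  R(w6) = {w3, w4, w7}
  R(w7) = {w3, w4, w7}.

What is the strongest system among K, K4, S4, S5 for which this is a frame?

K4

Transitive (axiom 4): yes — every two-step R-path is closed by a direct edge.
Reflexive (axiom T): no — w6 is not related to itself.
Euclidean (axiom 5): yes — any two successors of a common world are R-related.
So F validates K, K4; S4 would additionally require R to be reflexive. The strongest is K4.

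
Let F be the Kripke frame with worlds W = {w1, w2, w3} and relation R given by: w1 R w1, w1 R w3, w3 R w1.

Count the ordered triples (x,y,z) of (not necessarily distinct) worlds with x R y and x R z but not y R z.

1

Enumerating: (w1,w3,w3).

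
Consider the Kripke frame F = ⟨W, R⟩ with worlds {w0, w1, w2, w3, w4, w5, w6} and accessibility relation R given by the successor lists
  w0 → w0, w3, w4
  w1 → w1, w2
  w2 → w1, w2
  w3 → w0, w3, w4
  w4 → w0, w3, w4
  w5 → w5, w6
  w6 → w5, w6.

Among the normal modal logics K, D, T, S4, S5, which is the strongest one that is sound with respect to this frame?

S5

Serial (axiom D): yes — every world has a successor (e.g. w0 R w0).
Reflexive (axiom T): yes — every world is R-related to itself.
Transitive (axiom 4): yes — every two-step R-path is closed by a direct edge.
Euclidean (axiom 5): yes — any two successors of a common world are R-related.
So F validates K, D, T, S4, S5. The strongest is S5.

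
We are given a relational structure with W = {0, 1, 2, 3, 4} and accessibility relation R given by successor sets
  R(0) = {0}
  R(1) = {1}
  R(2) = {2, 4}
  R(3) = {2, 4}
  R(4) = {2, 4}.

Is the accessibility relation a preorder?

No

Reflexive: no — 3 is not related to itself.
Transitive: yes — every two-step R-path is closed by a direct edge.
So R is not a preorder.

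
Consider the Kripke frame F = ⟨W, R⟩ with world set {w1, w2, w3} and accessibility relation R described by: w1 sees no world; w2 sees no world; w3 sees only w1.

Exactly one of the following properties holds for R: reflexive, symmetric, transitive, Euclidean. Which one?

Reflexive: no — w1 is not related to itself.
Symmetric: no — w3 R w1 but not w1 R w3.
Transitive: yes — every two-step R-path is closed by a direct edge.
Euclidean: no — w3 R w1 and w3 R w1, but not w1 R w1.
Only transitive holds.

transitive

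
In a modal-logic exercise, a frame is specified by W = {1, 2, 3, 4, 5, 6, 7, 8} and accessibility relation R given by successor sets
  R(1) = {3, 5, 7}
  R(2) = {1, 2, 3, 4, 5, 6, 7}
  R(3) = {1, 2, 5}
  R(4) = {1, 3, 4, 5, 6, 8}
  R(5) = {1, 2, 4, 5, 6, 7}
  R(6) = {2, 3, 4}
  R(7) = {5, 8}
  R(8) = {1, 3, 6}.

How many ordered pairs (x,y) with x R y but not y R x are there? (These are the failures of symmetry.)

Enumerating: (1,7), (2,1), (2,4), (2,7), (3,5), (4,1), (4,3), (4,8), (5,6), (6,3), (7,8), (8,1), (8,3), (8,6).

14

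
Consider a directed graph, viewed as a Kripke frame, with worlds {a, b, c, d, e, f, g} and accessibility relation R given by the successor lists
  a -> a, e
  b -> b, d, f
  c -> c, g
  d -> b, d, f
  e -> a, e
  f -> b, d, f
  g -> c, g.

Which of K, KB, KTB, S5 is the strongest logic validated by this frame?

Symmetric (axiom B): yes — every pair in R has its reverse in R.
Reflexive (axiom T): yes — every world is R-related to itself.
Euclidean (axiom 5): yes — any two successors of a common world are R-related.
So F validates K, KB, KTB, S5. The strongest is S5.

S5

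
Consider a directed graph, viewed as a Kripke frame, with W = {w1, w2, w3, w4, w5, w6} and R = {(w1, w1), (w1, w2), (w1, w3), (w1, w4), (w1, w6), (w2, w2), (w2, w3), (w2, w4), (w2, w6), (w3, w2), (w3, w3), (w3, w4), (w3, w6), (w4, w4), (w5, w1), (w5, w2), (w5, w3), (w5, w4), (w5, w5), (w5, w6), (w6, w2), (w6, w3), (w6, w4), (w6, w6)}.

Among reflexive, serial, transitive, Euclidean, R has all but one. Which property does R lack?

Euclidean

Reflexive: yes — every world is R-related to itself.
Serial: yes — every world has a successor (e.g. w1 R w1).
Transitive: yes — every two-step R-path is closed by a direct edge.
Euclidean: no — w1 R w4 and w1 R w2, but not w4 R w2.
Only Euclidean fails.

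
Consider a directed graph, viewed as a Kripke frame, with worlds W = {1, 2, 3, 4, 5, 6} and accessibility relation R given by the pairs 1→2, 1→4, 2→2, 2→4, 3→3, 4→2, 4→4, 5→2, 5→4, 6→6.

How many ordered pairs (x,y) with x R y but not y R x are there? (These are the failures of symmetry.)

4

Enumerating: (1,2), (1,4), (5,2), (5,4).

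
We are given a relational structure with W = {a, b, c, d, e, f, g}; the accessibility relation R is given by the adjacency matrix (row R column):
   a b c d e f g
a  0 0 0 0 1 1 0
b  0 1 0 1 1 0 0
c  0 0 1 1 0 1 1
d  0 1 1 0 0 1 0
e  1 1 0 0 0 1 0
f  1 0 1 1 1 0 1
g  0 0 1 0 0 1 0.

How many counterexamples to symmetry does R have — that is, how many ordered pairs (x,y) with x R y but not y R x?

0

R is symmetric; there are no such tuples.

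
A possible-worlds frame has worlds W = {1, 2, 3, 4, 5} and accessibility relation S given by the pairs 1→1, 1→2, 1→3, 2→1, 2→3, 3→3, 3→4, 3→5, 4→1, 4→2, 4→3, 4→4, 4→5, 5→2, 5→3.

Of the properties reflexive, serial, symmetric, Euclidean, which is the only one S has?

Reflexive: no — 2 is not related to itself.
Serial: yes — every world has a successor (e.g. 1 S 1).
Symmetric: no — 1 S 3 but not 3 S 1.
Euclidean: no — 1 S 3 and 1 S 2, but not 3 S 2.
Only serial holds.

serial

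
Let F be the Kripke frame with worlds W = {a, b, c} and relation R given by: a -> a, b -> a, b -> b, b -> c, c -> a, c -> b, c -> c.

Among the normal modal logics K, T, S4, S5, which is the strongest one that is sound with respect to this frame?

Reflexive (axiom T): yes — every world is R-related to itself.
Transitive (axiom 4): yes — every two-step R-path is closed by a direct edge.
Euclidean (axiom 5): no — b R a and b R c, but not a R c.
So F validates K, T, S4; S5 would additionally require R to be Euclidean. The strongest is S4.

S4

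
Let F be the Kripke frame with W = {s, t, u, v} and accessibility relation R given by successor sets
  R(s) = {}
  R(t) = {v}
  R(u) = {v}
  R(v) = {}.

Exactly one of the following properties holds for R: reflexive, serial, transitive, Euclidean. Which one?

Reflexive: no — s is not related to itself.
Serial: no — s has no R-successor.
Transitive: yes — every two-step R-path is closed by a direct edge.
Euclidean: no — t R v and t R v, but not v R v.
Only transitive holds.

transitive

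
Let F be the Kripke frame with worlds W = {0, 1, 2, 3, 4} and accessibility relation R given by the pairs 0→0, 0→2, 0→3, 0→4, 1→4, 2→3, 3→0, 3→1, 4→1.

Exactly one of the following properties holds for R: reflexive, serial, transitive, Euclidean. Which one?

Reflexive: no — 1 is not related to itself.
Serial: yes — every world has a successor (e.g. 0 R 0).
Transitive: no — 0 R 3 and 3 R 1, but not 0 R 1.
Euclidean: no — 0 R 2 and 0 R 4, but not 2 R 4.
Only serial holds.

serial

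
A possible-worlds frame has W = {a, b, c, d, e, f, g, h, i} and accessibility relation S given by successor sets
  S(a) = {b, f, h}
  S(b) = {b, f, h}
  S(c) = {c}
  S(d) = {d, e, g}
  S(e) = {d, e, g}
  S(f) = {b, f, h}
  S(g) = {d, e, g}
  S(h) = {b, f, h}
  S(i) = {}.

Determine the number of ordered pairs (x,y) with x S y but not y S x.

3

Enumerating: (a,b), (a,f), (a,h).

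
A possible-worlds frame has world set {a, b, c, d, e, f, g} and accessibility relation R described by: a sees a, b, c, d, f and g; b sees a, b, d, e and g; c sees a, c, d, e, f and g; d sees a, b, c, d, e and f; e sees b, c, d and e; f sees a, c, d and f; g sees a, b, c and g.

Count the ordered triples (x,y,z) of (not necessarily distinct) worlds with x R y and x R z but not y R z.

Enumerating: (a,b,c), (a,b,f), (a,c,b), (a,d,g), (a,f,b), (a,f,g), (a,g,d), (a,g,f), (b,a,e), (b,d,g), (b,e,a), (b,e,g), … and 24 more.
Total: 36.

36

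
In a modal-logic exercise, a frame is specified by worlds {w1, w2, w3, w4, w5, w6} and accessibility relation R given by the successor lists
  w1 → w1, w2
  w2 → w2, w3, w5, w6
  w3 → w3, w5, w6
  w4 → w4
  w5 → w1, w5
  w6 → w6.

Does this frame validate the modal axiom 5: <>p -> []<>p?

The schema 5 characterises exactly the Euclidean frames.
Euclidean: no — w2 R w5 and w2 R w3, but not w5 R w3.

No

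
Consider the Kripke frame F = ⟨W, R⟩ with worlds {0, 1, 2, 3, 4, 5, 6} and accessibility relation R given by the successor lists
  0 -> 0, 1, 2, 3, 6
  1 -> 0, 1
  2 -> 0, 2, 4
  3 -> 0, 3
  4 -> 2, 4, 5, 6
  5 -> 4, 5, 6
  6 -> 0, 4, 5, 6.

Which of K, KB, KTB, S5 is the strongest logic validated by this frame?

KTB

Symmetric (axiom B): yes — every pair in R has its reverse in R.
Reflexive (axiom T): yes — every world is R-related to itself.
Euclidean (axiom 5): no — 0 R 1 and 0 R 2, but not 1 R 2.
So F validates K, KB, KTB; S5 would additionally require R to be Euclidean. The strongest is KTB.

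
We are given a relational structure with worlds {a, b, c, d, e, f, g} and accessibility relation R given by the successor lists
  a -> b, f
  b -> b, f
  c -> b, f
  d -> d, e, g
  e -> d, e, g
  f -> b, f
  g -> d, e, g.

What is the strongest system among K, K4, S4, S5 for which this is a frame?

Transitive (axiom 4): yes — every two-step R-path is closed by a direct edge.
Reflexive (axiom T): no — a is not related to itself.
Euclidean (axiom 5): yes — any two successors of a common world are R-related.
So F validates K, K4; S4 would additionally require R to be reflexive. The strongest is K4.

K4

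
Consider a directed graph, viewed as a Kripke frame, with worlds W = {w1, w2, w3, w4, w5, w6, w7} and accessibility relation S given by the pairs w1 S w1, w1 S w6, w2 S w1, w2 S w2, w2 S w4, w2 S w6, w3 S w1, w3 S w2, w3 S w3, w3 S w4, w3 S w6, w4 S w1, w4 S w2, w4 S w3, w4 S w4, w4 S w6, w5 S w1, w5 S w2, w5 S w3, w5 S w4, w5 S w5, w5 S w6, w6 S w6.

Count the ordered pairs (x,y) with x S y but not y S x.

Enumerating: (w1,w6), (w2,w1), (w2,w6), (w3,w1), (w3,w2), (w3,w6), (w4,w1), (w4,w6), (w5,w1), (w5,w2), (w5,w3), (w5,w4), (w5,w6).

13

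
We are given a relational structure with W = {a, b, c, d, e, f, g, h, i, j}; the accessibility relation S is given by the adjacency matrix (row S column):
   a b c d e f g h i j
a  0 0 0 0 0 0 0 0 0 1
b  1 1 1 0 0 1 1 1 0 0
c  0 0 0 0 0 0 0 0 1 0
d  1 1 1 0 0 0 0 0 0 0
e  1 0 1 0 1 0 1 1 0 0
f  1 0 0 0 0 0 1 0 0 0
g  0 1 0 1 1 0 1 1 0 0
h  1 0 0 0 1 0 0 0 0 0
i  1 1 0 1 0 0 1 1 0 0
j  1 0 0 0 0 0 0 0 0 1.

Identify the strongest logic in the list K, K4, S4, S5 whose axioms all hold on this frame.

Transitive (axiom 4): no — b S a and a S j, but not b S j.
Reflexive (axiom T): no — a is not related to itself.
Euclidean (axiom 5): no — b S a and b S c, but not a S c.
So F validates K; K4 would additionally require S to be transitive. The strongest is K.

K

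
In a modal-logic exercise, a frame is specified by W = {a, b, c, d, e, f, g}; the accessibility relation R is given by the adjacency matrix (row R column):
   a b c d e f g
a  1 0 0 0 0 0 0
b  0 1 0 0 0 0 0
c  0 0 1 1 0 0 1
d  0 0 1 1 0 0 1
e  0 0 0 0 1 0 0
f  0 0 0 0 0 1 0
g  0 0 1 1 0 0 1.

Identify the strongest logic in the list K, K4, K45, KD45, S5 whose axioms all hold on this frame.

S5

Transitive (axiom 4): yes — every two-step R-path is closed by a direct edge.
Euclidean (axiom 5): yes — any two successors of a common world are R-related.
Serial (axiom D): yes — every world has a successor (e.g. a R a).
Reflexive (axiom T): yes — every world is R-related to itself.
So F validates K, K4, K45, KD45, S5. The strongest is S5.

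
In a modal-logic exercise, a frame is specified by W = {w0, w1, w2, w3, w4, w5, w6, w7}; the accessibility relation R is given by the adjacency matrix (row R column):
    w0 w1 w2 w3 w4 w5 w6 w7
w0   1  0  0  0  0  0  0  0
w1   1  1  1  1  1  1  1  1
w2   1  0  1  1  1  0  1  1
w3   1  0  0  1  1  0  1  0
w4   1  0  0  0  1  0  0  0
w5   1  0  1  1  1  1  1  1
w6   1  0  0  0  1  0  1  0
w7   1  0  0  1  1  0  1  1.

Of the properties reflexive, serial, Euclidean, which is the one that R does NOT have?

Reflexive: yes — every world is R-related to itself.
Serial: yes — every world has a successor (e.g. w0 R w0).
Euclidean: no — w1 R w0 and w1 R w2, but not w0 R w2.
Only Euclidean fails.

Euclidean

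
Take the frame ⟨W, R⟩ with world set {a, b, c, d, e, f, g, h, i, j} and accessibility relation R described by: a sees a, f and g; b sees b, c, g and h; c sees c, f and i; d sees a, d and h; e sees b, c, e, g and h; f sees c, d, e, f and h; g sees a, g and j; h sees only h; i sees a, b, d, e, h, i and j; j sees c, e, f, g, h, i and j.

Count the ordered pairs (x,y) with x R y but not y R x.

Enumerating: (a,f), (b,c), (b,g), (b,h), (c,i), (d,a), (d,h), (e,b), (e,c), (e,g), (e,h), (f,d), … and 11 more.
Total: 23.

23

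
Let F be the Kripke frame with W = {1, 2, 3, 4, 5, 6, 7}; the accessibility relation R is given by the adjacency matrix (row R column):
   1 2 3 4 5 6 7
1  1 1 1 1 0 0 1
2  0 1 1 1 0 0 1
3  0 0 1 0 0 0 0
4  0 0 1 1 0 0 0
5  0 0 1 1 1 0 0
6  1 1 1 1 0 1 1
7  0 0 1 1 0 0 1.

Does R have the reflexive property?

Reflexive: yes — every world is R-related to itself.

Yes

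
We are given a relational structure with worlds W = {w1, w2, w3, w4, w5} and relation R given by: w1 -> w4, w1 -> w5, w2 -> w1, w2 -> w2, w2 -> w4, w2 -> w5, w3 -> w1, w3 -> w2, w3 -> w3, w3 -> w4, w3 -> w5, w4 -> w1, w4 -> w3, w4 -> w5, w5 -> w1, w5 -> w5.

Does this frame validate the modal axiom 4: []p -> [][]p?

No

By correspondence theory, 4 is valid on a frame iff R is transitive.
Transitive: no — w1 R w4 and w4 R w3, but not w1 R w3.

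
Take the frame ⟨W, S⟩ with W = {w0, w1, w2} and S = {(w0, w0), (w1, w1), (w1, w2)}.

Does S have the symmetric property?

Symmetric: no — w1 S w2 but not w2 S w1.

No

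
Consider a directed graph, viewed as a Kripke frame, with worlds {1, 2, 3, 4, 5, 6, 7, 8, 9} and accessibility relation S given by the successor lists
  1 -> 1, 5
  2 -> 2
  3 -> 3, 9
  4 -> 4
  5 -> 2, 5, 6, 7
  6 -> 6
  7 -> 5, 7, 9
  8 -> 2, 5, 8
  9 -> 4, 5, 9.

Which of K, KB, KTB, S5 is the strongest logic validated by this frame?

Symmetric (axiom B): no — 1 S 5 but not 5 S 1.
Reflexive (axiom T): yes — every world is S-related to itself.
Euclidean (axiom 5): no — 5 S 2 and 5 S 6, but not 2 S 6.
So F validates K; KB would additionally require S to be symmetric. The strongest is K.

K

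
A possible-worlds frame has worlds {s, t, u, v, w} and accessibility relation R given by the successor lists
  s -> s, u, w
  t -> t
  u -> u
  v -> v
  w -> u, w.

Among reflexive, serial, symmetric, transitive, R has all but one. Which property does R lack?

symmetric

Reflexive: yes — every world is R-related to itself.
Serial: yes — every world has a successor (e.g. s R s).
Symmetric: no — s R u but not u R s.
Transitive: yes — every two-step R-path is closed by a direct edge.
Only symmetric fails.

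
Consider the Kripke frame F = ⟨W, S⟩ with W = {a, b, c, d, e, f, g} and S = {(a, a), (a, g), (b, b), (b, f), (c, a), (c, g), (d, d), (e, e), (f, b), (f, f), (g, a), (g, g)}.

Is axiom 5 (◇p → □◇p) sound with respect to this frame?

Axiom 5 corresponds to the accessibility relation being Euclidean.
Euclidean: yes — any two successors of a common world are S-related.

Yes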